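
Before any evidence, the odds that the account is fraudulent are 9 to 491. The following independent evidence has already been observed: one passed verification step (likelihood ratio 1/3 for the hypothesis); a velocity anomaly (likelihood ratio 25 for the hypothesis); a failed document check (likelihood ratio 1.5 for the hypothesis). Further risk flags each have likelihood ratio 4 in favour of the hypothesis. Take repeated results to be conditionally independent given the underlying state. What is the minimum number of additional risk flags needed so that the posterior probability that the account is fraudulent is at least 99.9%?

7

Prior odds = 9/491.
Combined Bayes factor of the evidence already in hand = (1/3) × 25 × 1.5 = 12.5.
Odds after that evidence = (9/491) × 12.5 = 225/982.
Target odds = 0.999/0.001 = 999.
Need 4ⁿ ≥ 999 ÷ (225/982) = 4360.08.
4⁶ = 4096 falls short of 4360.08 but 4⁷ = 16384 reaches it, so n = 7.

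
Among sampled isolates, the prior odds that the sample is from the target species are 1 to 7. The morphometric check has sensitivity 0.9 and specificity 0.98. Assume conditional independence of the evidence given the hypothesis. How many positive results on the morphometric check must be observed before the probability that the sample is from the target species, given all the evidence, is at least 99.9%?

3

Prior odds = 1/7.
False-positive rate = 1 − 0.98 = 0.02; likelihood ratio of a positive = 0.9/0.02 = 45.
Target odds: 0.999 ÷ 0.001 = 999.
Need (1/7) × 45ⁿ ≥ 999, i.e. 45ⁿ ≥ 6993.
45² = 2025 falls short of 6993 but 45³ = 91125 reaches it, so n = 3.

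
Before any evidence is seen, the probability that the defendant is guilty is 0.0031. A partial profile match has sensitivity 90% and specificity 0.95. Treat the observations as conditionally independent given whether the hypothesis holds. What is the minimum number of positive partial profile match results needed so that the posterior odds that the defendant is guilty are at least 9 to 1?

3

Prior odds = 0.0031/0.9969 = 31/9969.
False-positive rate = 1 − 0.95 = 0.05; likelihood ratio of a positive = 0.9/0.05 = 18.
Target odds = 9.
Require 18ⁿ ≥ 9 ÷ (31/9969) = 89721/31.
18² = 324 falls short of 89721/31 but 18³ = 5832 reaches it, so n = 3.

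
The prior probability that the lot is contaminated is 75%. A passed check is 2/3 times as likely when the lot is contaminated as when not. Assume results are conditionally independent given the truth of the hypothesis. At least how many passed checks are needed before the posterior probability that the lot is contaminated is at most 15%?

Prior odds: 0.75 ÷ 0.25 = 3.
Likelihood ratio per passed check = 2/3.
Target odds: 0.15 ÷ 0.85 = 3/17.
Require (2/3)ⁿ ≤ 3/17 ÷ 3 = 1/17.
(2/3)⁶ = 64/729 is still above 1/17 but (2/3)⁷ = 128/2187 is at or below it, so n = 7.

7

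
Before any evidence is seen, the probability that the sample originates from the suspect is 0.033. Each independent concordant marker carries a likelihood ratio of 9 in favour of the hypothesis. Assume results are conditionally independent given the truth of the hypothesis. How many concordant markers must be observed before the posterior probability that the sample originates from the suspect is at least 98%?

4

Prior odds: 0.033 ÷ 0.967 = 33/967.
Likelihood ratio per concordant marker = 9.
Target odds: 0.98 ÷ 0.02 = 49.
Need (33/967) × 9ⁿ ≥ 49, i.e. 9ⁿ ≥ 47383/33.
9³ = 729 falls short of 47383/33 but 9⁴ = 6561 reaches it, so n = 4.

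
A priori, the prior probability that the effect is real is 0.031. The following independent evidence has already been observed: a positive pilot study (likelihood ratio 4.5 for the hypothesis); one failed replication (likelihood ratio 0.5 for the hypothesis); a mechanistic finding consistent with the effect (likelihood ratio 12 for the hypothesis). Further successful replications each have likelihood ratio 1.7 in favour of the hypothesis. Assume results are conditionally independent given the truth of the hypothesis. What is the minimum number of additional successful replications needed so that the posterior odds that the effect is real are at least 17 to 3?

Prior odds = 0.031/0.969 = 31/969.
Combined Bayes factor of the evidence already in hand = 4.5 × 0.5 × 12 = 27.
Odds after that evidence = (31/969) × 27 = 279/323.
Target odds = 17/3.
Need 1.7ⁿ ≥ 17/3 ÷ (279/323) = 5491/837.
1.7³ = 4.913 falls short of 5491/837 but 1.7⁴ = 8.3521 reaches it, so n = 4.

4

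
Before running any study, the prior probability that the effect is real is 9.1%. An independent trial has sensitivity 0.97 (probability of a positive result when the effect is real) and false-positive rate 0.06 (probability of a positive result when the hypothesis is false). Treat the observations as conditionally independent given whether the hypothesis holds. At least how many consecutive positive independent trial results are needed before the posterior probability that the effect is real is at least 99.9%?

4

Prior odds = 0.091/0.909 = 91/909.
Likelihood ratio of a positive result = 0.97/0.06 = 97/6.
Target posterior odds = 0.999/0.001 = 999.
Need (91/909) × (97/6)ⁿ ≥ 999, i.e. (97/6)ⁿ ≥ 908091/91.
(97/6)³ = 912673/216 falls short of 908091/91 but (97/6)⁴ = 88529281/1296 reaches it, so n = 4.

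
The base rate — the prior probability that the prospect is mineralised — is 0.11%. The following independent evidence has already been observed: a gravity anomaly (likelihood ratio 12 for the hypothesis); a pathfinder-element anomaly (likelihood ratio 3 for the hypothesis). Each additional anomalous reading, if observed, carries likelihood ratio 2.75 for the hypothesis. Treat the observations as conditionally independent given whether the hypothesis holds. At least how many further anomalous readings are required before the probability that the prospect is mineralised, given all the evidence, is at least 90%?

Prior odds = 0.0011/0.9989 = 11/9989.
Combined Bayes factor of the evidence already in hand = 12 × 3 = 36.
Odds after that evidence = (11/9989) × 36 = 396/9989.
Target odds = 0.9/0.1 = 9.
Need 2.75ⁿ ≥ 9 ÷ (396/9989) = 9989/44.
2.75⁵ = 161051/1024 falls short of 9989/44 but 2.75⁶ = 1771561/4096 reaches it, so n = 6.

6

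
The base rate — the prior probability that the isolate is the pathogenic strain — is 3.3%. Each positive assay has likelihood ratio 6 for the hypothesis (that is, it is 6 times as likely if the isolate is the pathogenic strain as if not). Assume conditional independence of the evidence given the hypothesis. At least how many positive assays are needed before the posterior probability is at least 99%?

5

Prior odds = 0.033/0.967 = 33/967.
Likelihood ratio per positive assay = 6.
Target odds: 0.99 ÷ 0.01 = 99.
Need (33/967) × 6ⁿ ≥ 99, i.e. 6ⁿ ≥ 2901.
6⁴ = 1296 falls short of 2901 but 6⁵ = 7776 reaches it, so n = 5.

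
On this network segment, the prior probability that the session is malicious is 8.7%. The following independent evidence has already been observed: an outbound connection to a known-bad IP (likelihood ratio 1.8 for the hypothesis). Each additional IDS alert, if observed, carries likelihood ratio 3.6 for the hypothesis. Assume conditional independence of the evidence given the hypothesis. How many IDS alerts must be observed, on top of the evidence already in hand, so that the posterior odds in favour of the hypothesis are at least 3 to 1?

3

Prior odds = 0.087/0.913 = 87/913.
Bayes factor of the evidence already in hand = 1.8.
Odds after that evidence = (87/913) × 1.8 = 783/4565.
Target odds = 3.
Need 3.6ⁿ ≥ 3 ÷ (783/4565) = 4565/261.
3.6² = 12.96 falls short of 4565/261 but 3.6³ = 46.656 reaches it, so n = 3.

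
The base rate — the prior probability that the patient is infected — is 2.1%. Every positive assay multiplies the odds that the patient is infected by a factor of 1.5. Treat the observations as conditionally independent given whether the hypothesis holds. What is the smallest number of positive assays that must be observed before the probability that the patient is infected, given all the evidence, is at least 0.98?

20

Prior odds: 0.021 ÷ 0.979 = 21/979.
Likelihood ratio per positive assay = 1.5.
Target posterior odds = 0.98/0.02 = 49.
Require 1.5ⁿ ≥ 49 ÷ (21/979) = 6853/3.
1.5¹⁹ ≈2216.84 falls short of 6853/3 but 1.5²⁰ ≈3325.26 reaches it, so n = 20.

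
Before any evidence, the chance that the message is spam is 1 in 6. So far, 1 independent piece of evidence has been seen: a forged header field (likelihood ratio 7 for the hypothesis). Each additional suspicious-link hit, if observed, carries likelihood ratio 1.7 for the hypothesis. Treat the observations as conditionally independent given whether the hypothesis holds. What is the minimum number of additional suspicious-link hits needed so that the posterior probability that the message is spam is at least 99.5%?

10

Prior odds = (1/6)/(5/6) = 0.2.
Bayes factor of the evidence already in hand = 7.
Odds after that evidence = 0.2 × 7 = 1.4.
Target odds = 0.995/0.005 = 199.
Need 1.7ⁿ ≥ 199 ÷ 1.4 = 995/7.
1.7⁹ ≈118.588 falls short of 995/7 but 1.7¹⁰ ≈201.599 reaches it, so n = 10.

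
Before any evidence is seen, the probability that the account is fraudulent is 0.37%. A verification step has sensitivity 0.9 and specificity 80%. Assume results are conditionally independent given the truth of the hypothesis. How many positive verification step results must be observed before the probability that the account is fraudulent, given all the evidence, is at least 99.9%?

9

Prior odds = 0.0037/0.9963 = 37/9963.
False-positive rate = 1 − 0.8 = 0.2; likelihood ratio of a positive = 0.9/0.2 = 4.5.
Target odds: 0.999 ÷ 0.001 = 999.
Need (37/9963) × 4.5ⁿ ≥ 999, i.e. 4.5ⁿ ≥ 269001.
4.5⁸ = 43046721/256 falls short of 269001 but 4.5⁹ = 387420489/512 reaches it, so n = 9.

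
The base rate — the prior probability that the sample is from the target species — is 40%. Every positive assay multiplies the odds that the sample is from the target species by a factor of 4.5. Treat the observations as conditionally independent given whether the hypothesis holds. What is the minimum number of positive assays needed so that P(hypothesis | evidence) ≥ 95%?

Prior odds = 0.4/0.6 = 2/3.
Likelihood ratio per positive assay = 4.5.
Target odds: 0.95 ÷ 0.05 = 19.
Need (2/3) × 4.5ⁿ ≥ 19, i.e. 4.5ⁿ ≥ 28.5.
4.5² = 20.25 falls short of 28.5 but 4.5³ = 91.125 reaches it, so n = 3.

3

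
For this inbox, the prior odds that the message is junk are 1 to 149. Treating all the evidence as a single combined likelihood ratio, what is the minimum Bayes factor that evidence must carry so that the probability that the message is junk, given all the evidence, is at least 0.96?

Prior odds = 1/149.
Target odds = 0.96/0.04 = 24.
Required Bayes factor = 24 ÷ (1/149) = 3576.

3576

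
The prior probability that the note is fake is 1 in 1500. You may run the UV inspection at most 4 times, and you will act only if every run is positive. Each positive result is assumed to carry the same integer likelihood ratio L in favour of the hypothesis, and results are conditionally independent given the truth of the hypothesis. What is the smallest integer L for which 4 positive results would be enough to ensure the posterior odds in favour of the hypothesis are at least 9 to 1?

11

Prior odds = (1/1500)/(1499/1500) = 1/1499.
Target odds = 9.
Need L⁴ ≥ 9 ÷ (1/1499) = 13491.
10⁴ = 10000 < 13491 ≤ 14641 = 11⁴, so L = 11.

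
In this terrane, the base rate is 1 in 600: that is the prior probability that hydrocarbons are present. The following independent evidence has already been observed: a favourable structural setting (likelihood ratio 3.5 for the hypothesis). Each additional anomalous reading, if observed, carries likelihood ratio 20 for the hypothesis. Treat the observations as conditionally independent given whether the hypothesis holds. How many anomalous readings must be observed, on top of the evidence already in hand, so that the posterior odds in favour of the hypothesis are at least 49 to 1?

4

Prior odds = (1/600)/(599/600) = 1/599.
Bayes factor of the evidence already in hand = 3.5.
Odds after that evidence = (1/599) × 3.5 = 7/1198.
Target odds = 49.
Need 20ⁿ ≥ 49 ÷ (7/1198) = 8386.
20³ = 8000 falls short of 8386 but 20⁴ = 160000 reaches it, so n = 4.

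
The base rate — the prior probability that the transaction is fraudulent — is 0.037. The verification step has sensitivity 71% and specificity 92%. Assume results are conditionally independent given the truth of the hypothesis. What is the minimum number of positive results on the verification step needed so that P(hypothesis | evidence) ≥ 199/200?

Prior odds = 0.037/0.963 = 37/963.
False-positive rate = 1 − 0.92 = 0.08; likelihood ratio of a positive = 0.71/0.08 = 8.875.
Target odds: 0.995 ÷ 0.005 = 199.
Require 8.875ⁿ ≥ 199 ÷ (37/963) = 191637/37.
8.875³ = 357911/512 falls short of 191637/37 but 8.875⁴ = 25411681/4096 reaches it, so n = 4.

4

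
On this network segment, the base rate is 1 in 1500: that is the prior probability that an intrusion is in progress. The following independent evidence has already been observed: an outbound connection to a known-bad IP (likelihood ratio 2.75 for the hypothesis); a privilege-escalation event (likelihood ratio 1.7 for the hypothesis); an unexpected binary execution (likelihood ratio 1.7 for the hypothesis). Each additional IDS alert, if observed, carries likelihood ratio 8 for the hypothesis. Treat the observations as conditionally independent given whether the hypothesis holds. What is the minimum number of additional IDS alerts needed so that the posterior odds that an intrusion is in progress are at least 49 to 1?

5

Prior odds = (1/1500)/(1499/1500) = 1/1499.
Combined Bayes factor of the evidence already in hand = 2.75 × 1.7 × 1.7 = 7.9475.
Odds after that evidence = (1/1499) × 7.9475 = 3179/599600.
Target odds = 49.
Need 8ⁿ ≥ 49 ÷ (3179/599600) = 29380400/3179.
8⁴ = 4096 falls short of 29380400/3179 but 8⁵ = 32768 reaches it, so n = 5.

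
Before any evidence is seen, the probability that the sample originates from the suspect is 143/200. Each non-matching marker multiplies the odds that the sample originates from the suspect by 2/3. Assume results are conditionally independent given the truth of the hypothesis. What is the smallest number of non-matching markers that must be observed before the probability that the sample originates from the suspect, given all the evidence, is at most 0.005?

Prior odds: 0.715 ÷ 0.285 = 143/57.
Likelihood ratio per non-matching marker = 2/3.
Target posterior odds = 0.005/0.995 = 1/199.
Require (2/3)ⁿ ≤ 1/199 ÷ (143/57) = 57/28457.
(2/3)¹⁵ = 32768/14348907 is still above 57/28457 but (2/3)¹⁶ = 65536/43046721 is at or below it, so n = 16.

16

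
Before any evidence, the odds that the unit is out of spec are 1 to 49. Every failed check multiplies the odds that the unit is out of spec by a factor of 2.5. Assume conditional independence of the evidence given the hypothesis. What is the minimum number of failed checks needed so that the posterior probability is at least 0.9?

7

Prior odds = 1/49.
Likelihood ratio per failed check = 2.5.
Target posterior odds = 0.9/0.1 = 9.
Need (1/49) × 2.5ⁿ ≥ 9, i.e. 2.5ⁿ ≥ 441.
2.5⁶ = 244.140625 falls short of 441 but 2.5⁷ = 610.3515625 reaches it, so n = 7.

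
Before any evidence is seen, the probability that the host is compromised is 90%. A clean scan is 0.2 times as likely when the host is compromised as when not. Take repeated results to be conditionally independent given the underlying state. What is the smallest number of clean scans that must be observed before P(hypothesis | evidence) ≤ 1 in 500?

Prior odds: 0.9 ÷ 0.1 = 9.
Likelihood ratio per clean scan = 0.2.
Target posterior odds = 0.002/0.998 = 1/499.
Need 9 × 0.2ⁿ ≤ 1/499, i.e. 0.2ⁿ ≤ 1/4491.
0.2⁵ = 0.00032 is still above 1/4491 but 0.2⁶ = 1/15625 is at or below it, so n = 6.

6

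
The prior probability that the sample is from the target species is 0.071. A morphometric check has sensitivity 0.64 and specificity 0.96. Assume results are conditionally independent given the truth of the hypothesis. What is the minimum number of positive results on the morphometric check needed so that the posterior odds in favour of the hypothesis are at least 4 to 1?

2

Prior odds: 0.071 ÷ 0.929 = 71/929.
False-positive rate = 1 − 0.96 = 0.04; likelihood ratio of a positive = 0.64/0.04 = 16.
Target odds = 4.
Need (71/929) × 16ⁿ ≥ 4, i.e. 16ⁿ ≥ 3716/71.
16¹ = 16 falls short of 3716/71 but 16² = 256 reaches it, so n = 2.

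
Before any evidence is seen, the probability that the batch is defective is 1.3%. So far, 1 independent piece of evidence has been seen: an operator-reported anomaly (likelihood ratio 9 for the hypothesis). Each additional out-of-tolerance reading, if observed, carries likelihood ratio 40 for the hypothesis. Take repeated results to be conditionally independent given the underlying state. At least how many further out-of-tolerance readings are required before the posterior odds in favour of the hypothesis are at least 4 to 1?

Prior odds = 0.013/0.987 = 13/987.
Bayes factor of the evidence already in hand = 9.
Odds after that evidence = (13/987) × 9 = 39/329.
Target odds = 4.
Need 40ⁿ ≥ 4 ÷ (39/329) = 1316/39.
40¹ = 40, which meets the required 1316/39; so n = 1.

1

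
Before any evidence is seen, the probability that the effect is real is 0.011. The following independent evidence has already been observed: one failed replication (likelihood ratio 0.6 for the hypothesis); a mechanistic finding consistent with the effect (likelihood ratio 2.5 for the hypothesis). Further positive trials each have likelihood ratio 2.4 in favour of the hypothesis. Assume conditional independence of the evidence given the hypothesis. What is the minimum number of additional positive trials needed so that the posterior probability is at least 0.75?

6

Prior odds = 0.011/0.989 = 11/989.
Combined Bayes factor of the evidence already in hand = 0.6 × 2.5 = 1.5.
Odds after that evidence = (11/989) × 1.5 = 33/1978.
Target odds = 0.75/0.25 = 3.
Need 2.4ⁿ ≥ 3 ÷ (33/1978) = 1978/11.
2.4⁵ = 79.62624 falls short of 1978/11 but 2.4⁶ = 2985984/15625 reaches it, so n = 6.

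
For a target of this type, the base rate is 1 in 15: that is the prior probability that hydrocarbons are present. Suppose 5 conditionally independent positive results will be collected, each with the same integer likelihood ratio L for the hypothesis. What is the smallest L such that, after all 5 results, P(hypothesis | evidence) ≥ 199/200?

Prior odds = (1/15)/(14/15) = 1/14.
Target odds = 0.995/0.005 = 199.
Need L⁵ ≥ 199 ÷ (1/14) = 2786.
4⁵ = 1024 < 2786 ≤ 3125 = 5⁵, so L = 5.

5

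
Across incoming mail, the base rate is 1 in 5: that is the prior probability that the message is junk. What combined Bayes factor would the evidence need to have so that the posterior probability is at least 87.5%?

Prior odds = 0.2/0.8 = 0.25.
Target odds = 0.875/0.125 = 7.
Required Bayes factor = 7 ÷ 0.25 = 28.

28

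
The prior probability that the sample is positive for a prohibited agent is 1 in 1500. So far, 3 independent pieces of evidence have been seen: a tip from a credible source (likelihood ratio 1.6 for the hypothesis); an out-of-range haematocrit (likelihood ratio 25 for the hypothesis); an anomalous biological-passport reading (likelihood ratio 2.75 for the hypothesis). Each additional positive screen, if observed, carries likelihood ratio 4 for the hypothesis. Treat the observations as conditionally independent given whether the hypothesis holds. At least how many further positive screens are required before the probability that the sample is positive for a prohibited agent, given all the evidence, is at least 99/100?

6

Prior odds = (1/1500)/(1499/1500) = 1/1499.
Combined Bayes factor of the evidence already in hand = 1.6 × 25 × 2.75 = 110.
Odds after that evidence = (1/1499) × 110 = 110/1499.
Target odds = 0.99/0.01 = 99.
Need 4ⁿ ≥ 99 ÷ (110/1499) = 1349.1.
4⁵ = 1024 falls short of 1349.1 but 4⁶ = 4096 reaches it, so n = 6.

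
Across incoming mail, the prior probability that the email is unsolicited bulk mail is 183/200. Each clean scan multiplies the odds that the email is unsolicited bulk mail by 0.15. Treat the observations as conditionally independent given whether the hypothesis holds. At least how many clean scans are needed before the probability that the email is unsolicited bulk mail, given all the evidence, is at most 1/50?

Prior odds: 0.915 ÷ 0.085 = 183/17.
Likelihood ratio per clean scan = 0.15.
Target posterior odds = 0.02/0.98 = 1/49.
Require 0.15ⁿ ≤ 1/49 ÷ (183/17) = 17/8967.
0.15³ = 0.003375 is still above 17/8967 but 0.15⁴ = 81/160000 is at or below it, so n = 4.

4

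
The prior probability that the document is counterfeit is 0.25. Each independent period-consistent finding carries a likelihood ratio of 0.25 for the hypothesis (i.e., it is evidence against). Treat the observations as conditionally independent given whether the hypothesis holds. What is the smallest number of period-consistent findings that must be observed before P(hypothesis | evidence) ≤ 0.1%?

Prior odds = 0.25/0.75 = 1/3.
Likelihood ratio per period-consistent finding = 0.25.
Target odds: 0.001 ÷ 0.999 = 1/999.
Require 0.25ⁿ ≤ 1/999 ÷ (1/3) = 1/333.
0.25⁴ = 0.00390625 is still above 1/333 but 0.25⁵ = 1/1024 is at or below it, so n = 5.

5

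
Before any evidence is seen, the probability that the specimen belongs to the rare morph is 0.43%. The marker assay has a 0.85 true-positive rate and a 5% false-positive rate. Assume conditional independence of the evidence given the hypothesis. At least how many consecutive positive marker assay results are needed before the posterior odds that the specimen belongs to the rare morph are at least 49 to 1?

Prior odds: 0.0043 ÷ 0.9957 = 43/9957.
Likelihood ratio of a positive result = 0.85/0.05 = 17.
Target odds = 49.
Require 17ⁿ ≥ 49 ÷ (43/9957) = 487893/43.
17³ = 4913 falls short of 487893/43 but 17⁴ = 83521 reaches it, so n = 4.

4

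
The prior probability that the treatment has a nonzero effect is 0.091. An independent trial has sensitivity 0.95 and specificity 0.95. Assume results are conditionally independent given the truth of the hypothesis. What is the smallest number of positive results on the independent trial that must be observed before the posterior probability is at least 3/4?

Prior odds = 0.091/0.909 = 91/909.
False-positive rate = 1 − 0.95 = 0.05; likelihood ratio of a positive = 0.95/0.05 = 19.
Target odds: 0.75 ÷ 0.25 = 3.
Require 19ⁿ ≥ 3 ÷ (91/909) = 2727/91.
19¹ = 19 falls short of 2727/91 but 19² = 361 reaches it, so n = 2.

2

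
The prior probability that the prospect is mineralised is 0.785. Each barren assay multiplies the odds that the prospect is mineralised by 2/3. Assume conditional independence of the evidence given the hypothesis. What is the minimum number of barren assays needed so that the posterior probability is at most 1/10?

9

Prior odds: 0.785 ÷ 0.215 = 157/43.
Likelihood ratio per barren assay = 2/3.
Target posterior odds = 0.1/0.9 = 1/9.
Need (157/43) × (2/3)ⁿ ≤ 1/9, i.e. (2/3)ⁿ ≤ 43/1413.
(2/3)⁸ = 256/6561 is still above 43/1413 but (2/3)⁹ = 512/19683 is at or below it, so n = 9.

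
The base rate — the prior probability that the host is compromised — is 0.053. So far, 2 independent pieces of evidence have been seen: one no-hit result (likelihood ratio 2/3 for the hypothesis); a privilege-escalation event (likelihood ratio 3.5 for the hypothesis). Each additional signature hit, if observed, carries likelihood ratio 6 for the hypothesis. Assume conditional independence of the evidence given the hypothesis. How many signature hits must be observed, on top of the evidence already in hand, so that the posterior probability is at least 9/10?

Prior odds = 0.053/0.947 = 53/947.
Combined Bayes factor of the evidence already in hand = (2/3) × 3.5 = 7/3.
Odds after that evidence = (53/947) × 7/3 = 371/2841.
Target odds = 0.9/0.1 = 9.
Need 6ⁿ ≥ 9 ÷ (371/2841) = 25569/371.
6² = 36 falls short of 25569/371 but 6³ = 216 reaches it, so n = 3.

3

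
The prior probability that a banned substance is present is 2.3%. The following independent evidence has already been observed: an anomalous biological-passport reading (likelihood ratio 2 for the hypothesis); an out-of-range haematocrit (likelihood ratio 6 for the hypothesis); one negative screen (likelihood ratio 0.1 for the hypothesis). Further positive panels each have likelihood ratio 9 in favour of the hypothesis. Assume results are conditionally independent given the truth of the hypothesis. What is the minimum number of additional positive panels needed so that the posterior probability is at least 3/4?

3

Prior odds = 0.023/0.977 = 23/977.
Combined Bayes factor of the evidence already in hand = 2 × 6 × 0.1 = 1.2.
Odds after that evidence = (23/977) × 1.2 = 138/4885.
Target odds = 0.75/0.25 = 3.
Need 9ⁿ ≥ 3 ÷ (138/4885) = 4885/46.
9² = 81 falls short of 4885/46 but 9³ = 729 reaches it, so n = 3.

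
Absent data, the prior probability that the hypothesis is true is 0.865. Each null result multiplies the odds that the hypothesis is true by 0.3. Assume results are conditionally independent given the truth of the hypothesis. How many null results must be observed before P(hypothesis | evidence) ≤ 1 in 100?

Prior odds = 0.865/0.135 = 173/27.
Likelihood ratio per null result = 0.3.
Target odds: 0.01 ÷ 0.99 = 1/99.
Need (173/27) × 0.3ⁿ ≤ 1/99, i.e. 0.3ⁿ ≤ 3/1903.
0.3⁵ = 243/100000 is still above 3/1903 but 0.3⁶ = 729/1000000 is at or below it, so n = 6.

6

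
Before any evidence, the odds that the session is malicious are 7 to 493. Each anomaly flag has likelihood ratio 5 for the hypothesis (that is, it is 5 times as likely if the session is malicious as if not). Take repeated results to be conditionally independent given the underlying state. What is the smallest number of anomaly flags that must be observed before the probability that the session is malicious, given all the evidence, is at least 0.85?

Prior odds = 7/493.
Likelihood ratio per anomaly flag = 5.
Target posterior odds = 0.85/0.15 = 17/3.
Require 5ⁿ ≥ 17/3 ÷ (7/493) = 8381/21.
5³ = 125 falls short of 8381/21 but 5⁴ = 625 reaches it, so n = 4.

4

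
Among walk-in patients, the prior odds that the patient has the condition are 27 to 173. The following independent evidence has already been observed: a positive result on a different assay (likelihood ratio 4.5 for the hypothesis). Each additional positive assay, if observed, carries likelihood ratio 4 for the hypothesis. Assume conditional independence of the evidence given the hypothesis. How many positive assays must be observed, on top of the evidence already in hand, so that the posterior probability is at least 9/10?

Prior odds = 27/173.
Bayes factor of the evidence already in hand = 4.5.
Odds after that evidence = (27/173) × 4.5 = 243/346.
Target odds = 0.9/0.1 = 9.
Need 4ⁿ ≥ 9 ÷ (243/346) = 346/27.
4¹ = 4 falls short of 346/27 but 4² = 16 reaches it, so n = 2.

2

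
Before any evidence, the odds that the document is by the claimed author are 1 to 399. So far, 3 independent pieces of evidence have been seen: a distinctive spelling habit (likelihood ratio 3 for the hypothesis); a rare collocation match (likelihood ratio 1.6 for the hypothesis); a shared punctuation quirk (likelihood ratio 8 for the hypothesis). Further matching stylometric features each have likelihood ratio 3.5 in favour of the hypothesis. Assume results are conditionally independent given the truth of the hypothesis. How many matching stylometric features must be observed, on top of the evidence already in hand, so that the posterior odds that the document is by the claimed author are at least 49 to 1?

5

Prior odds = 1/399.
Combined Bayes factor of the evidence already in hand = 3 × 1.6 × 8 = 38.4.
Odds after that evidence = (1/399) × 38.4 = 64/665.
Target odds = 49.
Need 3.5ⁿ ≥ 49 ÷ (64/665) = 509.140625.
3.5⁴ = 150.0625 falls short of 509.140625 but 3.5⁵ = 525.21875 reaches it, so n = 5.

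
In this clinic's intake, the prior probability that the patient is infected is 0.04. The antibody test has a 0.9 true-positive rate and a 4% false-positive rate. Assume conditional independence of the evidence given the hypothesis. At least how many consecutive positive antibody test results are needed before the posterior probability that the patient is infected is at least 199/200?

Prior odds = 0.04/0.96 = 1/24.
Likelihood ratio of a positive result = 0.9/0.04 = 22.5.
Target posterior odds = 0.995/0.005 = 199.
Need (1/24) × 22.5ⁿ ≥ 199, i.e. 22.5ⁿ ≥ 4776.
22.5² = 506.25 falls short of 4776 but 22.5³ = 11390.625 reaches it, so n = 3.

3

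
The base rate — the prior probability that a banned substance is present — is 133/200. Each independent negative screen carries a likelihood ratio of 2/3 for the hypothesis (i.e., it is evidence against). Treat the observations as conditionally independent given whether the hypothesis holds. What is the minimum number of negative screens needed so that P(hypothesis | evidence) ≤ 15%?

Prior odds = 0.665/0.335 = 133/67.
Likelihood ratio per negative screen = 2/3.
Target posterior odds = 0.15/0.85 = 3/17.
Need (133/67) × (2/3)ⁿ ≤ 3/17, i.e. (2/3)ⁿ ≤ 201/2261.
(2/3)⁵ = 32/243 is still above 201/2261 but (2/3)⁶ = 64/729 is at or below it, so n = 6.

6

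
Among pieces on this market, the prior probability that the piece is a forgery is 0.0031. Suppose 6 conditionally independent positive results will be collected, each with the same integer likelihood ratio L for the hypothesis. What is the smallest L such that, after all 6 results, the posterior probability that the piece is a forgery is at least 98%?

6

Prior odds = 0.0031/0.9969 = 31/9969.
Target odds = 0.98/0.02 = 49.
Need L⁶ ≥ 49 ÷ (31/9969) = 488481/31.
5⁶ = 15625 < 488481/31 ≤ 46656 = 6⁶, so L = 6.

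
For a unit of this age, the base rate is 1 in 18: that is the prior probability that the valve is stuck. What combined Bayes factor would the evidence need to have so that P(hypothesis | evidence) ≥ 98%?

Prior odds = (1/18)/(17/18) = 1/17.
Target odds = 0.98/0.02 = 49.
Required Bayes factor = 49 ÷ (1/17) = 833.

833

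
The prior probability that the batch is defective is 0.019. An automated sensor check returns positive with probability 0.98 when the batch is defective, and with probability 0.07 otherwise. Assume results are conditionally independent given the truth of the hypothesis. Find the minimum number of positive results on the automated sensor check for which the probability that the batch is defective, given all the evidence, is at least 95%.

3

Prior odds = 0.019/0.981 = 19/981.
Likelihood ratio of a positive result = 0.98/0.07 = 14.
Target posterior odds = 0.95/0.05 = 19.
Need (19/981) × 14ⁿ ≥ 19, i.e. 14ⁿ ≥ 981.
14² = 196 falls short of 981 but 14³ = 2744 reaches it, so n = 3.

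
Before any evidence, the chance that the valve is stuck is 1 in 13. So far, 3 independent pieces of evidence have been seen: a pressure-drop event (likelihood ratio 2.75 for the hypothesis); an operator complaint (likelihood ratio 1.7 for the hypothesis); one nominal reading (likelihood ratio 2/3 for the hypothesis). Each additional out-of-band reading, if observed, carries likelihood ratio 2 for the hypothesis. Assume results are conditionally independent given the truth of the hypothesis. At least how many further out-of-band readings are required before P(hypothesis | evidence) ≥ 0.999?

12

Prior odds = (1/13)/(12/13) = 1/12.
Combined Bayes factor of the evidence already in hand = 2.75 × 1.7 × (2/3) = 187/60.
Odds after that evidence = (1/12) × 187/60 = 187/720.
Target odds = 0.999/0.001 = 999.
Need 2ⁿ ≥ 999 ÷ (187/720) = 719280/187.
2¹¹ = 2048 falls short of 719280/187 but 2¹² = 4096 reaches it, so n = 12.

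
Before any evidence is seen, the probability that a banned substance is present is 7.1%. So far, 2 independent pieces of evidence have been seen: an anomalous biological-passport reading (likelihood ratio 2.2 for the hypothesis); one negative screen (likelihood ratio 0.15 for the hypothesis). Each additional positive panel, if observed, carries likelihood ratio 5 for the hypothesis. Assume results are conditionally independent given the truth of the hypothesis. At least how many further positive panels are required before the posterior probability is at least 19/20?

Prior odds = 0.071/0.929 = 71/929.
Combined Bayes factor of the evidence already in hand = 2.2 × 0.15 = 0.33.
Odds after that evidence = (71/929) × 0.33 = 2343/92900.
Target odds = 0.95/0.05 = 19.
Need 5ⁿ ≥ 19 ÷ (2343/92900) = 1765100/2343.
5⁴ = 625 falls short of 1765100/2343 but 5⁵ = 3125 reaches it, so n = 5.

5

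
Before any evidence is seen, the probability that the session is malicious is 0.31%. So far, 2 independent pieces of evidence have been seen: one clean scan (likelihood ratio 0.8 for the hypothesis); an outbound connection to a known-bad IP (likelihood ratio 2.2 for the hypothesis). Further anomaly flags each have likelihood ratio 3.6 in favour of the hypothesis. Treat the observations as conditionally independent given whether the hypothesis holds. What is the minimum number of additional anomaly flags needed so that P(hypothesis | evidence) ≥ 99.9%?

Prior odds = 0.0031/0.9969 = 31/9969.
Combined Bayes factor of the evidence already in hand = 0.8 × 2.2 = 1.76.
Odds after that evidence = (31/9969) × 1.76 = 1364/249225.
Target odds = 0.999/0.001 = 999.
Need 3.6ⁿ ≥ 999 ÷ (1364/249225) = 248975775/1364.
3.6⁹ ≈101560 falls short of 248975775/1364 but 3.6¹⁰ ≈365616 reaches it, so n = 10.

10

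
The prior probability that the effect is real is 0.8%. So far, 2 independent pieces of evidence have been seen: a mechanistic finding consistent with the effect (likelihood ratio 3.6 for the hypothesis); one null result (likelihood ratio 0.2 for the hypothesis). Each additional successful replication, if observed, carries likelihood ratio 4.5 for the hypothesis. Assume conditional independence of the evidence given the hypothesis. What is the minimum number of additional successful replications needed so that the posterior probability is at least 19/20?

6

Prior odds = 0.008/0.992 = 1/124.
Combined Bayes factor of the evidence already in hand = 3.6 × 0.2 = 0.72.
Odds after that evidence = (1/124) × 0.72 = 9/1550.
Target odds = 0.95/0.05 = 19.
Need 4.5ⁿ ≥ 19 ÷ (9/1550) = 29450/9.
4.5⁵ = 1845.28125 falls short of 29450/9 but 4.5⁶ = 8303.765625 reaches it, so n = 6.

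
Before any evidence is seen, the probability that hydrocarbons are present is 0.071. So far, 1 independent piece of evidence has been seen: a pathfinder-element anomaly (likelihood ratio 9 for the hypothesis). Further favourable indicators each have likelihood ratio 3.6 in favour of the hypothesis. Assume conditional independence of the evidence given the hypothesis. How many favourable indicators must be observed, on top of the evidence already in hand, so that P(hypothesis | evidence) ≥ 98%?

Prior odds = 0.071/0.929 = 71/929.
Bayes factor of the evidence already in hand = 9.
Odds after that evidence = (71/929) × 9 = 639/929.
Target odds = 0.98/0.02 = 49.
Need 3.6ⁿ ≥ 49 ÷ (639/929) = 45521/639.
3.6³ = 46.656 falls short of 45521/639 but 3.6⁴ = 167.9616 reaches it, so n = 4.

4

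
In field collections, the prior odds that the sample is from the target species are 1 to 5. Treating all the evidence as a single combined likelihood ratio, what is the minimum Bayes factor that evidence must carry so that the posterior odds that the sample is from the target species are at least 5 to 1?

Prior odds = 0.2.
Target odds = 5.
Required Bayes factor = 5 ÷ 0.2 = 25.

25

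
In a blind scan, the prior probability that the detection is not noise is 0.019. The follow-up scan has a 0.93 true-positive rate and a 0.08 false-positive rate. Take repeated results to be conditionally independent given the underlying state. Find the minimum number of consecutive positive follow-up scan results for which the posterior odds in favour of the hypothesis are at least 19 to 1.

Prior odds = 0.019/0.981 = 19/981.
Likelihood ratio of a positive result = 0.93/0.08 = 11.625.
Target odds = 19.
Need (19/981) × 11.625ⁿ ≥ 19, i.e. 11.625ⁿ ≥ 981.
11.625² = 135.140625 falls short of 981 but 11.625³ = 804357/512 reaches it, so n = 3.

3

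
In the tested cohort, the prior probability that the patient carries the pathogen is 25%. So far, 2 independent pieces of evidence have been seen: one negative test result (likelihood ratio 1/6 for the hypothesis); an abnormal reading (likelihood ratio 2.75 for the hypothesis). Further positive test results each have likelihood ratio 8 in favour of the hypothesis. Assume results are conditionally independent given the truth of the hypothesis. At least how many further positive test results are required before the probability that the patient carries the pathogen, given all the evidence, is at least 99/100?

Prior odds = 0.25/0.75 = 1/3.
Combined Bayes factor of the evidence already in hand = (1/6) × 2.75 = 11/24.
Odds after that evidence = (1/3) × 11/24 = 11/72.
Target odds = 0.99/0.01 = 99.
Need 8ⁿ ≥ 99 ÷ (11/72) = 648.
8³ = 512 falls short of 648 but 8⁴ = 4096 reaches it, so n = 4.

4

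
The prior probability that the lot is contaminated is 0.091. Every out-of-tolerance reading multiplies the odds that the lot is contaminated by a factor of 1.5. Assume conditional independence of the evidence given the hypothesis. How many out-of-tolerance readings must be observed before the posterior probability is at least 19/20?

Prior odds: 0.091 ÷ 0.909 = 91/909.
Likelihood ratio per out-of-tolerance reading = 1.5.
Target odds: 0.95 ÷ 0.05 = 19.
Need (91/909) × 1.5ⁿ ≥ 19, i.e. 1.5ⁿ ≥ 17271/91.
1.5¹² = 531441/4096 falls short of 17271/91 but 1.5¹³ = 1594323/8192 reaches it, so n = 13.

13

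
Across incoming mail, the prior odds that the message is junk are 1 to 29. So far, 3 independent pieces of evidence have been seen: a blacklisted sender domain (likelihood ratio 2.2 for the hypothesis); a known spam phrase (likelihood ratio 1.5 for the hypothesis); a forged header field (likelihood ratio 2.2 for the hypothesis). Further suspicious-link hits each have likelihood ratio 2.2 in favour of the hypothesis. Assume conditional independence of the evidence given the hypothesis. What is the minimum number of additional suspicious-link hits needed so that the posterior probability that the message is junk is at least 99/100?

8

Prior odds = 1/29.
Combined Bayes factor of the evidence already in hand = 2.2 × 1.5 × 2.2 = 7.26.
Odds after that evidence = (1/29) × 7.26 = 363/1450.
Target odds = 0.99/0.01 = 99.
Need 2.2ⁿ ≥ 99 ÷ (363/1450) = 4350/11.
2.2⁷ = 19487171/78125 falls short of 4350/11 but 2.2⁸ = 214358881/390625 reaches it, so n = 8.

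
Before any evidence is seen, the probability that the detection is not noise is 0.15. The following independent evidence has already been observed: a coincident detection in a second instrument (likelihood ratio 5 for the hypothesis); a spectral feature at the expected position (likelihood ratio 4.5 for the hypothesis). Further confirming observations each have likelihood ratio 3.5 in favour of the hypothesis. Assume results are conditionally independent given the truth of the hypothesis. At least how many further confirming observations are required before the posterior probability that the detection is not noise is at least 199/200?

Prior odds = 0.15/0.85 = 3/17.
Combined Bayes factor of the evidence already in hand = 5 × 4.5 = 22.5.
Odds after that evidence = (3/17) × 22.5 = 135/34.
Target odds = 0.995/0.005 = 199.
Need 3.5ⁿ ≥ 199 ÷ (135/34) = 6766/135.
3.5³ = 42.875 falls short of 6766/135 but 3.5⁴ = 150.0625 reaches it, so n = 4.

4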